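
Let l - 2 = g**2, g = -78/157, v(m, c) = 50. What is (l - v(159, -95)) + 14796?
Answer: 363529536/24649 ≈ 14748.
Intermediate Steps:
g = -78/157 (g = -78*1/157 = -78/157 ≈ -0.49682)
l = 55382/24649 (l = 2 + (-78/157)**2 = 2 + 6084/24649 = 55382/24649 ≈ 2.2468)
(l - v(159, -95)) + 14796 = (55382/24649 - 1*50) + 14796 = (55382/24649 - 50) + 14796 = -1177068/24649 + 14796 = 363529536/24649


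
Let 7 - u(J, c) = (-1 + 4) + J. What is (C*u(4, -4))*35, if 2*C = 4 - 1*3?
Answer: 0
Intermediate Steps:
u(J, c) = 4 - J (u(J, c) = 7 - ((-1 + 4) + J) = 7 - (3 + J) = 7 + (-3 - J) = 4 - J)
C = ½ (C = (4 - 1*3)/2 = (4 - 3)/2 = (½)*1 = ½ ≈ 0.50000)
(C*u(4, -4))*35 = ((4 - 1*4)/2)*35 = ((4 - 4)/2)*35 = ((½)*0)*35 = 0*35 = 0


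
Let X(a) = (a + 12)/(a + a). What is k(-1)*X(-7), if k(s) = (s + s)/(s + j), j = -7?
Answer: -5/56 ≈ -0.089286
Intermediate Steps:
X(a) = (12 + a)/(2*a) (X(a) = (12 + a)/((2*a)) = (12 + a)*(1/(2*a)) = (12 + a)/(2*a))
k(s) = 2*s/(-7 + s) (k(s) = (s + s)/(s - 7) = (2*s)/(-7 + s) = 2*s/(-7 + s))
k(-1)*X(-7) = (2*(-1)/(-7 - 1))*((½)*(12 - 7)/(-7)) = (2*(-1)/(-8))*((½)*(-⅐)*5) = (2*(-1)*(-⅛))*(-5/14) = (¼)*(-5/14) = -5/56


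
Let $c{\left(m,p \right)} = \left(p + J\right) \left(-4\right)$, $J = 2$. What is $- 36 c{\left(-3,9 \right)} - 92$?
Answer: $1492$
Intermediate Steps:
$c{\left(m,p \right)} = -8 - 4 p$ ($c{\left(m,p \right)} = \left(p + 2\right) \left(-4\right) = \left(2 + p\right) \left(-4\right) = -8 - 4 p$)
$- 36 c{\left(-3,9 \right)} - 92 = - 36 \left(-8 - 36\right) - 92 = \left(-36\right) \left(-44\right) - 92 = 1584 - 92 = 1492$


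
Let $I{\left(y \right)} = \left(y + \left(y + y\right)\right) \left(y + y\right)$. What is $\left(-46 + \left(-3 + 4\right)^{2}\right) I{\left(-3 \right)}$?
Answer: $-2430$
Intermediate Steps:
$I{\left(y \right)} = 6 y^{2}$ ($I{\left(y \right)} = \left(y + 2 y\right) 2 y = 3 y 2 y = 6 y^{2}$)
$\left(-46 + \left(-3 + 4\right)^{2}\right) I{\left(-3 \right)} = \left(-46 + \left(-3 + 4\right)^{2}\right) 6 \left(-3\right)^{2} = \left(-46 + 1^{2}\right) 6 \cdot 9 = \left(-46 + 1\right) 54 = \left(-45\right) 54 = -2430$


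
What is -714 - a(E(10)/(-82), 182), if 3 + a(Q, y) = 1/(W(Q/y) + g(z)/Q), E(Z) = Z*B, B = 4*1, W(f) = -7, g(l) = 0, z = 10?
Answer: -4976/7 ≈ -710.86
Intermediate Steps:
B = 4
E(Z) = 4*Z (E(Z) = Z*4 = 4*Z)
a(Q, y) = -22/7 (a(Q, y) = -3 + 1/(-7 + 0/Q) = -3 + 1/(-7 + 0) = -3 + 1/(-7) = -3 - ⅐ = -22/7)
-714 - a(E(10)/(-82), 182) = -714 - 1*(-22/7) = -714 + 22/7 = -4976/7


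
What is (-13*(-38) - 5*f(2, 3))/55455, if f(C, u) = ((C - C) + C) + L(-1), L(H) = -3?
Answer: 499/55455 ≈ 0.0089983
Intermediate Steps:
f(C, u) = -3 + C (f(C, u) = ((C - C) + C) - 3 = (0 + C) - 3 = C - 3 = -3 + C)
(-13*(-38) - 5*f(2, 3))/55455 = (-13*(-38) - 5*(-3 + 2))/55455 = (494 - 5*(-1))*(1/55455) = (494 + 5)*(1/55455) = 499*(1/55455) = 499/55455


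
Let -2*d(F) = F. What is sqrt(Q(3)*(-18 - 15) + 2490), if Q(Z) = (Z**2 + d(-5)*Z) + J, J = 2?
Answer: sqrt(7518)/2 ≈ 43.353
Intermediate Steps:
d(F) = -F/2
Q(Z) = 2 + Z**2 + 5*Z/2 (Q(Z) = (Z**2 + (-1/2*(-5))*Z) + 2 = (Z**2 + 5*Z/2) + 2 = 2 + Z**2 + 5*Z/2)
sqrt(Q(3)*(-18 - 15) + 2490) = sqrt((2 + 3**2 + (5/2)*3)*(-18 - 15) + 2490) = sqrt((2 + 9 + 15/2)*(-33) + 2490) = sqrt((37/2)*(-33) + 2490) = sqrt(-1221/2 + 2490) = sqrt(3759/2) = sqrt(7518)/2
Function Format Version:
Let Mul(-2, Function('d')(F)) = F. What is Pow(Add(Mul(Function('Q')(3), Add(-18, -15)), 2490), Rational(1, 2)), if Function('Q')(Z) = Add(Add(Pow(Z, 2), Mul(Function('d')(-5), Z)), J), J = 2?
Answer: Mul(Rational(1, 2), Pow(7518, Rational(1, 2))) ≈ 43.353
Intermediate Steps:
Function('d')(F) = Mul(Rational(-1, 2), F)
Function('Q')(Z) = Add(2, Pow(Z, 2), Mul(Rational(5, 2), Z)) (Function('Q')(Z) = Add(Add(Pow(Z, 2), Mul(Mul(Rational(-1, 2), -5), Z)), 2) = Add(Add(Pow(Z, 2), Mul(Rational(5, 2), Z)), 2) = Add(2, Pow(Z, 2), Mul(Rational(5, 2), Z)))
Pow(Add(Mul(Function('Q')(3), Add(-18, -15)), 2490), Rational(1, 2)) = Pow(Add(Mul(Add(2, Pow(3, 2), Mul(Rational(5, 2), 3)), Add(-18, -15)), 2490), Rational(1, 2)) = Pow(Add(Mul(Add(2, 9, Rational(15, 2)), -33), 2490), Rational(1, 2)) = Pow(Add(Mul(Rational(37, 2), -33), 2490), Rational(1, 2)) = Pow(Add(Rational(-1221, 2), 2490), Rational(1, 2)) = Pow(Rational(3759, 2), Rational(1, 2)) = Mul(Rational(1, 2), Pow(7518, Rational(1, 2)))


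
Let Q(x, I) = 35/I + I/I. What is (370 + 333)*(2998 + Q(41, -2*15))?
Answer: 12644861/6 ≈ 2.1075e+6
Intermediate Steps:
Q(x, I) = 1 + 35/I (Q(x, I) = 35/I + 1 = 1 + 35/I)
(370 + 333)*(2998 + Q(41, -2*15)) = (370 + 333)*(2998 + (35 - 2*15)/((-2*15))) = 703*(2998 + (35 - 30)/(-30)) = 703*(2998 - 1/30*5) = 703*(2998 - 1/6) = 703*(17987/6) = 12644861/6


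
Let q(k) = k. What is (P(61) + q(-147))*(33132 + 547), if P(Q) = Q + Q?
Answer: -841975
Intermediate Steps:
P(Q) = 2*Q
(P(61) + q(-147))*(33132 + 547) = (2*61 - 147)*(33132 + 547) = (122 - 147)*33679 = -25*33679 = -841975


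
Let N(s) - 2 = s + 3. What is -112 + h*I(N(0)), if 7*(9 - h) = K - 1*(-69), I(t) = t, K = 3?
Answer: -829/7 ≈ -118.43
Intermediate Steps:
N(s) = 5 + s (N(s) = 2 + (s + 3) = 2 + (3 + s) = 5 + s)
h = -9/7 (h = 9 - (3 - 1*(-69))/7 = 9 - (3 + 69)/7 = 9 - 1/7*72 = 9 - 72/7 = -9/7 ≈ -1.2857)
-112 + h*I(N(0)) = -112 - 9*(5 + 0)/7 = -112 - 9/7*5 = -112 - 45/7 = -829/7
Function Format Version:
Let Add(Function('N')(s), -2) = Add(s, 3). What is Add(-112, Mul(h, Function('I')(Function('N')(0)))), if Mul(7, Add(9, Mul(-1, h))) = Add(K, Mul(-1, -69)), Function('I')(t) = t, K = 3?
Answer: Rational(-829, 7) ≈ -118.43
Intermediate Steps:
Function('N')(s) = Add(5, s) (Function('N')(s) = Add(2, Add(s, 3)) = Add(2, Add(3, s)) = Add(5, s))
h = Rational(-9, 7) (h = Add(9, Mul(Rational(-1, 7), Add(3, Mul(-1, -69)))) = Add(9, Mul(Rational(-1, 7), Add(3, 69))) = Add(9, Mul(Rational(-1, 7), 72)) = Add(9, Rational(-72, 7)) = Rational(-9, 7) ≈ -1.2857)
Add(-112, Mul(h, Function('I')(Function('N')(0)))) = Add(-112, Mul(Rational(-9, 7), Add(5, 0))) = Add(-112, Mul(Rational(-9, 7), 5)) = Add(-112, Rational(-45, 7)) = Rational(-829, 7)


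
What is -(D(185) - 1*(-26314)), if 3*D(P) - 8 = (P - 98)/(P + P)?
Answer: -29211587/1110 ≈ -26317.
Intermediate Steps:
D(P) = 8/3 + (-98 + P)/(6*P) (D(P) = 8/3 + ((P - 98)/(P + P))/3 = 8/3 + ((-98 + P)/((2*P)))/3 = 8/3 + ((-98 + P)*(1/(2*P)))/3 = 8/3 + ((-98 + P)/(2*P))/3 = 8/3 + (-98 + P)/(6*P))
-(D(185) - 1*(-26314)) = -((⅙)*(-98 + 17*185)/185 - 1*(-26314)) = -((⅙)*(1/185)*(-98 + 3145) + 26314) = -((⅙)*(1/185)*3047 + 26314) = -(3047/1110 + 26314) = -1*29211587/1110 = -29211587/1110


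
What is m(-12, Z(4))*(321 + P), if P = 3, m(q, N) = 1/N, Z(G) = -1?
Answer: -324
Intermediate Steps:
m(-12, Z(4))*(321 + P) = (321 + 3)/(-1) = -1*324 = -324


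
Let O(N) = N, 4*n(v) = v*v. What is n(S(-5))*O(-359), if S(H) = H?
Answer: -8975/4 ≈ -2243.8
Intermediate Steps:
n(v) = v²/4 (n(v) = (v*v)/4 = v²/4)
n(S(-5))*O(-359) = ((¼)*(-5)²)*(-359) = ((¼)*25)*(-359) = (25/4)*(-359) = -8975/4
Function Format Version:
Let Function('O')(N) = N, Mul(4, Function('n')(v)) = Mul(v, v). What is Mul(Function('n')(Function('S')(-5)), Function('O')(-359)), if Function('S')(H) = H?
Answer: Rational(-8975, 4) ≈ -2243.8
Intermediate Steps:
Function('n')(v) = Mul(Rational(1, 4), Pow(v, 2)) (Function('n')(v) = Mul(Rational(1, 4), Mul(v, v)) = Mul(Rational(1, 4), Pow(v, 2)))
Mul(Function('n')(Function('S')(-5)), Function('O')(-359)) = Mul(Mul(Rational(1, 4), Pow(-5, 2)), -359) = Mul(Mul(Rational(1, 4), 25), -359) = Mul(Rational(25, 4), -359) = Rational(-8975, 4)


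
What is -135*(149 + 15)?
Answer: -22140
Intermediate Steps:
-135*(149 + 15) = -135*164 = -22140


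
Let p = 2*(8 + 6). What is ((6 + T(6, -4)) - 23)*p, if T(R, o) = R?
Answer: -308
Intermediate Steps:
p = 28 (p = 2*14 = 28)
((6 + T(6, -4)) - 23)*p = ((6 + 6) - 23)*28 = (12 - 23)*28 = -11*28 = -308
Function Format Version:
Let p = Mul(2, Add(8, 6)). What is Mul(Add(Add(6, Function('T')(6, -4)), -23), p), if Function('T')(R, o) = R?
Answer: -308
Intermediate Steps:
p = 28 (p = Mul(2, 14) = 28)
Mul(Add(Add(6, Function('T')(6, -4)), -23), p) = Mul(Add(Add(6, 6), -23), 28) = Mul(Add(12, -23), 28) = Mul(-11, 28) = -308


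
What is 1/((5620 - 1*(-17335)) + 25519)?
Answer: 1/48474 ≈ 2.0630e-5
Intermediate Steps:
1/((5620 - 1*(-17335)) + 25519) = 1/((5620 + 17335) + 25519) = 1/(22955 + 25519) = 1/48474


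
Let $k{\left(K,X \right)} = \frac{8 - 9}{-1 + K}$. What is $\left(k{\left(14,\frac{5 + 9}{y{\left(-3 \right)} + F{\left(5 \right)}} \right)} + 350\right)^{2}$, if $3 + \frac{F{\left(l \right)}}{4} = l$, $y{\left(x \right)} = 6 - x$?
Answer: $\frac{20693401}{169} \approx 1.2245 \cdot 10^{5}$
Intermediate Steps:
$F{\left(l \right)} = -12 + 4 l$
$k{\left(K,X \right)} = - \frac{1}{-1 + K}$
$\left(k{\left(14,\frac{5 + 9}{y{\left(-3 \right)} + F{\left(5 \right)}} \right)} + 350\right)^{2} = \left(- \frac{1}{-1 + 14} + 350\right)^{2} = \left(- \frac{1}{13} + 350\right)^{2} = \left(\frac{4549}{13}\right)^{2} = \frac{20693401}{169}$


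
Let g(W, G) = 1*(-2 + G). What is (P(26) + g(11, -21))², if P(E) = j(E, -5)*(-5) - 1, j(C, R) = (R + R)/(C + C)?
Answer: 358801/676 ≈ 530.77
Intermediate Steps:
g(W, G) = -2 + G
j(C, R) = R/C (j(C, R) = (2*R)/((2*C)) = (2*R)*(1/(2*C)) = R/C)
P(E) = -1 + 25/E (P(E) = -5/E*(-5) - 1 = 25/E - 1 = -1 + 25/E)
(P(26) + g(11, -21))² = ((25 - 1*26)/26 + (-2 - 21))² = ((25 - 26)/26 - 23)² = ((1/26)*(-1) - 23)² = (-1/26 - 23)² = (-599/26)² = 358801/676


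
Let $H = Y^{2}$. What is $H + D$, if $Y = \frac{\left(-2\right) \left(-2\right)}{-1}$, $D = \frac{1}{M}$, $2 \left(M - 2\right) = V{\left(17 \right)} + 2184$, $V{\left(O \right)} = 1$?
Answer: $\frac{35026}{2189} \approx 16.001$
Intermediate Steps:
$M = \frac{2189}{2}$ ($M = 2 + \frac{1 + 2184}{2} = 2 + \frac{1}{2} \cdot 2185 = 2 + \frac{2185}{2} = \frac{2189}{2} \approx 1094.5$)
$D = \frac{2}{2189}$ ($D = \frac{1}{\frac{2189}{2}} = \frac{2}{2189} \approx 0.00091366$)
$Y = -4$ ($Y = 4 \left(-1\right) = -4$)
$H = 16$ ($H = \left(-4\right)^{2} = 16$)
$H + D = 16 + \frac{2}{2189} = \frac{35026}{2189}$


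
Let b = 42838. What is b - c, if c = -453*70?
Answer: 74548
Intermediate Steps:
c = -31710
b - c = 42838 - 1*(-31710) = 42838 + 31710 = 74548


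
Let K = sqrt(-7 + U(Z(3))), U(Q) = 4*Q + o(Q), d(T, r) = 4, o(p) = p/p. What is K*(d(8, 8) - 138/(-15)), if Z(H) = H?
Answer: 66*sqrt(6)/5 ≈ 32.333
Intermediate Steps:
o(p) = 1
U(Q) = 1 + 4*Q (U(Q) = 4*Q + 1 = 1 + 4*Q)
K = sqrt(6) (K = sqrt(-7 + (1 + 4*3)) = sqrt(-7 + (1 + 12)) = sqrt(-7 + 13) = sqrt(6) ≈ 2.4495)
K*(d(8, 8) - 138/(-15)) = sqrt(6)*(4 - 138/(-15)) = sqrt(6)*(4 - 138*(-1/15)) = sqrt(6)*(4 + 46/5) = sqrt(6)*(66/5) = 66*sqrt(6)/5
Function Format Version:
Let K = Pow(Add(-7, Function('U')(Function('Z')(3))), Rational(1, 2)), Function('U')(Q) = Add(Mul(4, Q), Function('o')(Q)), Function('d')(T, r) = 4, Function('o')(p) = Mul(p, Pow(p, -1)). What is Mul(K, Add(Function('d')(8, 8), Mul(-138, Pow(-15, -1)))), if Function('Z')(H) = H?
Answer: Mul(Rational(66, 5), Pow(6, Rational(1, 2))) ≈ 32.333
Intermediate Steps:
Function('o')(p) = 1
Function('U')(Q) = Add(1, Mul(4, Q)) (Function('U')(Q) = Add(Mul(4, Q), 1) = Add(1, Mul(4, Q)))
K = Pow(6, Rational(1, 2)) (K = Pow(Add(-7, Add(1, Mul(4, 3))), Rational(1, 2)) = Pow(Add(-7, Add(1, 12)), Rational(1, 2)) = Pow(Add(-7, 13), Rational(1, 2)) = Pow(6, Rational(1, 2)) ≈ 2.4495)
Mul(K, Add(Function('d')(8, 8), Mul(-138, Pow(-15, -1)))) = Mul(Pow(6, Rational(1, 2)), Add(4, Mul(-138, Pow(-15, -1)))) = Mul(Pow(6, Rational(1, 2)), Add(4, Mul(-138, Rational(-1, 15)))) = Mul(Pow(6, Rational(1, 2)), Add(4, Rational(46, 5))) = Mul(Pow(6, Rational(1, 2)), Rational(66, 5)) = Mul(Rational(66, 5), Pow(6, Rational(1, 2)))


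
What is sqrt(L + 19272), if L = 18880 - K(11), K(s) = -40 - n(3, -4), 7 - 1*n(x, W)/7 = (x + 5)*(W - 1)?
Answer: sqrt(38521) ≈ 196.27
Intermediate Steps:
n(x, W) = 49 - 7*(-1 + W)*(5 + x) (n(x, W) = 49 - 7*(x + 5)*(W - 1) = 49 - 7*(5 + x)*(-1 + W) = 49 - 7*(-1 + W)*(5 + x))
K(s) = -369 (K(s) = -40 - (84 - 35*(-4) + 7*3 - 7*(-4)*3) = -40 - (84 + 140 + 21 + 84) = -40 - 1*329 = -40 - 329 = -369)
L = 19249 (L = 18880 - 1*(-369) = 18880 + 369 = 19249)
sqrt(L + 19272) = sqrt(19249 + 19272) = sqrt(38521)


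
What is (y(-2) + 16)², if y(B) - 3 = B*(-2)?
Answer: 529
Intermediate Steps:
y(B) = 3 - 2*B (y(B) = 3 + B*(-2) = 3 - 2*B)
(y(-2) + 16)² = ((3 - 2*(-2)) + 16)² = ((3 + 4) + 16)² = (7 + 16)² = 23² = 529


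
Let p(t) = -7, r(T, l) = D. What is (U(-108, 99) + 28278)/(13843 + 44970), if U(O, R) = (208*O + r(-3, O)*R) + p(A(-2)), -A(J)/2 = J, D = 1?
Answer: 5906/58813 ≈ 0.10042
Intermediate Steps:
r(T, l) = 1
A(J) = -2*J
U(O, R) = -7 + R + 208*O (U(O, R) = (208*O + 1*R) - 7 = (208*O + R) - 7 = (R + 208*O) - 7 = -7 + R + 208*O)
(U(-108, 99) + 28278)/(13843 + 44970) = ((-7 + 99 + 208*(-108)) + 28278)/(13843 + 44970) = ((-7 + 99 - 22464) + 28278)/58813 = (-22372 + 28278)*(1/58813) = 5906*(1/58813) = 5906/58813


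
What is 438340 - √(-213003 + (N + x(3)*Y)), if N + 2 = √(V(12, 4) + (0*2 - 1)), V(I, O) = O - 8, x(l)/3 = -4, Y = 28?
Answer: 438340 - √(-213341 + I*√5) ≈ 4.3834e+5 - 461.89*I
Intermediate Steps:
x(l) = -12 (x(l) = 3*(-4) = -12)
V(I, O) = -8 + O
N = -2 + I*√5 (N = -2 + √((-8 + 4) + (0*2 - 1)) = -2 + √(-4 + (0 - 1)) = -2 + √(-4 - 1) = -2 + √(-5) = -2 + I*√5 ≈ -2.0 + 2.2361*I)
438340 - √(-213003 + (N + x(3)*Y)) = 438340 - √(-213003 + ((-2 + I*√5) - 12*28)) = 438340 - √(-213003 + ((-2 + I*√5) - 336)) = 438340 - √(-213003 + (-338 + I*√5)) = 438340 - √(-213341 + I*√5)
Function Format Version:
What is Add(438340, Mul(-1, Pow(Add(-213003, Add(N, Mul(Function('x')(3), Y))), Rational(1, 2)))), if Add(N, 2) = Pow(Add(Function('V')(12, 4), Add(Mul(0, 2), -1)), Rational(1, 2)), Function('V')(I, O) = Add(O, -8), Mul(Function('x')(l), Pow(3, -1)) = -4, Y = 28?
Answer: Add(438340, Mul(-1, Pow(Add(-213341, Mul(I, Pow(5, Rational(1, 2)))), Rational(1, 2)))) ≈ Add(4.3834e+5, Mul(-461.89, I))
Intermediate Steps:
Function('x')(l) = -12 (Function('x')(l) = Mul(3, -4) = -12)
Function('V')(I, O) = Add(-8, O)
N = Add(-2, Mul(I, Pow(5, Rational(1, 2)))) (N = Add(-2, Pow(Add(Add(-8, 4), Add(Mul(0, 2), -1)), Rational(1, 2))) = Add(-2, Pow(Add(-4, Add(0, -1)), Rational(1, 2))) = Add(-2, Pow(Add(-4, -1), Rational(1, 2))) = Add(-2, Pow(-5, Rational(1, 2))) = Add(-2, Mul(I, Pow(5, Rational(1, 2)))) ≈ Add(-2.0000, Mul(2.2361, I)))
Add(438340, Mul(-1, Pow(Add(-213003, Add(N, Mul(Function('x')(3), Y))), Rational(1, 2)))) = Add(438340, Mul(-1, Pow(Add(-213003, Add(Add(-2, Mul(I, Pow(5, Rational(1, 2)))), Mul(-12, 28))), Rational(1, 2)))) = Add(438340, Mul(-1, Pow(Add(-213003, Add(Add(-2, Mul(I, Pow(5, Rational(1, 2)))), -336)), Rational(1, 2)))) = Add(438340, Mul(-1, Pow(Add(-213003, Add(-338, Mul(I, Pow(5, Rational(1, 2))))), Rational(1, 2)))) = Add(438340, Mul(-1, Pow(Add(-213341, Mul(I, Pow(5, Rational(1, 2)))), Rational(1, 2))))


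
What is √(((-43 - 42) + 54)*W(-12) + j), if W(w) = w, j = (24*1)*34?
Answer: 6*√33 ≈ 34.467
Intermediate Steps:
j = 816 (j = 24*34 = 816)
√(((-43 - 42) + 54)*W(-12) + j) = √(((-43 - 42) + 54)*(-12) + 816) = √((-85 + 54)*(-12) + 816) = √(-31*(-12) + 816) = √(372 + 816) = √1188 = 6*√33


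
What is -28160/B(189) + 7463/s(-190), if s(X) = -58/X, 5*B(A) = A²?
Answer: 25321569985/1035909 ≈ 24444.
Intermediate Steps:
B(A) = A²/5
-28160/B(189) + 7463/s(-190) = -28160/((⅕)*189²) + 7463/((-58/(-190))) = -28160/((⅕)*35721) + 7463/((-58*(-1/190))) = -28160/35721/5 + 7463/(29/95) = -28160*5/35721 + 7463*(95/29) = -140800/35721 + 708985/29 = 25321569985/1035909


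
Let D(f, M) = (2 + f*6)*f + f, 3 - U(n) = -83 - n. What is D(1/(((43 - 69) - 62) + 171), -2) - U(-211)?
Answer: 861380/6889 ≈ 125.04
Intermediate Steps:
U(n) = 86 + n (U(n) = 3 - (-83 - n) = 3 + (83 + n) = 86 + n)
D(f, M) = f + f*(2 + 6*f) (D(f, M) = (2 + 6*f)*f + f = f*(2 + 6*f) + f = f + f*(2 + 6*f))
D(1/(((43 - 69) - 62) + 171), -2) - U(-211) = 3*(1 + 2/(((43 - 69) - 62) + 171))/(((43 - 69) - 62) + 171) - (86 - 211) = 3*(1 + 2/((-26 - 62) + 171))/((-26 - 62) + 171) - 1*(-125) = 3*(1 + 2/(-88 + 171))/(-88 + 171) + 125 = 3*(1 + 2/83)/83 + 125 = 3*(1/83)*(1 + 2*(1/83)) + 125 = 3*(1/83)*(1 + 2/83) + 125 = 3*(1/83)*(85/83) + 125 = 255/6889 + 125 = 861380/6889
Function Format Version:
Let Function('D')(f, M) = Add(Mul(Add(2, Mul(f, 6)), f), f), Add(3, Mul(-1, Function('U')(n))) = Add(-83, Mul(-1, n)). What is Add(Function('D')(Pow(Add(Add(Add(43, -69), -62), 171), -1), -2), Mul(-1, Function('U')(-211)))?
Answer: Rational(861380, 6889) ≈ 125.04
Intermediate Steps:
Function('U')(n) = Add(86, n) (Function('U')(n) = Add(3, Mul(-1, Add(-83, Mul(-1, n)))) = Add(3, Add(83, n)) = Add(86, n))
Function('D')(f, M) = Add(f, Mul(f, Add(2, Mul(6, f)))) (Function('D')(f, M) = Add(Mul(Add(2, Mul(6, f)), f), f) = Add(Mul(f, Add(2, Mul(6, f))), f) = Add(f, Mul(f, Add(2, Mul(6, f)))))
Add(Function('D')(Pow(Add(Add(Add(43, -69), -62), 171), -1), -2), Mul(-1, Function('U')(-211))) = Add(Mul(3, Pow(Add(Add(Add(43, -69), -62), 171), -1), Add(1, Mul(2, Pow(Add(Add(Add(43, -69), -62), 171), -1)))), Mul(-1, Add(86, -211))) = Add(Mul(3, Pow(Add(Add(-26, -62), 171), -1), Add(1, Mul(2, Pow(Add(Add(-26, -62), 171), -1)))), Mul(-1, -125)) = Add(Mul(3, Pow(Add(-88, 171), -1), Add(1, Mul(2, Pow(Add(-88, 171), -1)))), 125) = Add(Mul(3, Pow(83, -1), Add(1, Mul(2, Pow(83, -1)))), 125) = Add(Mul(3, Rational(1, 83), Add(1, Mul(2, Rational(1, 83)))), 125) = Add(Mul(3, Rational(1, 83), Add(1, Rational(2, 83))), 125) = Add(Mul(3, Rational(1, 83), Rational(85, 83)), 125) = Add(Rational(255, 6889), 125) = Rational(861380, 6889)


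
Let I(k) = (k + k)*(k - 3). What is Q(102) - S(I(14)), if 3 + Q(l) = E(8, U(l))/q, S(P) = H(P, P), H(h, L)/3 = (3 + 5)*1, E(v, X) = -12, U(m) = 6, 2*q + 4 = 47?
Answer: -1185/43 ≈ -27.558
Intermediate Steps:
q = 43/2 (q = -2 + (½)*47 = -2 + 47/2 = 43/2 ≈ 21.500)
H(h, L) = 24 (H(h, L) = 3*((3 + 5)*1) = 3*(8*1) = 3*8 = 24)
I(k) = 2*k*(-3 + k) (I(k) = (2*k)*(-3 + k) = 2*k*(-3 + k))
S(P) = 24
Q(l) = -153/43 (Q(l) = -3 - 12/43/2 = -3 - 12*2/43 = -3 - 24/43 = -153/43)
Q(102) - S(I(14)) = -153/43 - 1*24 = -153/43 - 24 = -1185/43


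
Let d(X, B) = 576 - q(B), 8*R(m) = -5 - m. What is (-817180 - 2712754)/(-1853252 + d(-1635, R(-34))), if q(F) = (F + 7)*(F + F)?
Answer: 112957888/59288097 ≈ 1.9052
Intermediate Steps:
q(F) = 2*F*(7 + F) (q(F) = (7 + F)*(2*F) = 2*F*(7 + F))
R(m) = -5/8 - m/8 (R(m) = (-5 - m)/8 = -5/8 - m/8)
d(X, B) = 576 - 2*B*(7 + B)
(-817180 - 2712754)/(-1853252 + d(-1635, R(-34))) = (-817180 - 2712754)/(-1853252 + (576 - 2*(-5/8 - ⅛*(-34))*(7 + (-5/8 - ⅛*(-34))))) = -3529934/(-1853252 + (576 - 2*(-5/8 + 17/4)*(7 + (-5/8 + 17/4)))) = -3529934/(-1853252 + (576 - 2*29/8*(7 + 29/8))) = -3529934/(-1853252 + (576 - 2*29/8*85/8)) = -3529934/(-1853252 + (576 - 2465/32)) = -3529934/(-1853252 + 15967/32) = -3529934/(-59288097/32) = -3529934*(-32/59288097) = 112957888/59288097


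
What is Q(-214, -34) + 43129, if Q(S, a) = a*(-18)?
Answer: 43741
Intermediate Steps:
Q(S, a) = -18*a
Q(-214, -34) + 43129 = -18*(-34) + 43129 = 612 + 43129 = 43741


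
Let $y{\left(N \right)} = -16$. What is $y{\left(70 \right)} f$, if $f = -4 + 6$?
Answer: $-32$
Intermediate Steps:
$f = 2$
$y{\left(70 \right)} f = \left(-16\right) 2 = -32$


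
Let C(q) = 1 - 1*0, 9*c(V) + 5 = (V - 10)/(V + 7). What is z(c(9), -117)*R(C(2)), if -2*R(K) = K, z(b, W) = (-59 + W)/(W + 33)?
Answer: -22/21 ≈ -1.0476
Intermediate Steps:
c(V) = -5/9 + (-10 + V)/(9*(7 + V)) (c(V) = -5/9 + ((V - 10)/(V + 7))/9 = -5/9 + ((-10 + V)/(7 + V))/9 = -5/9 + (-10 + V)/(9*(7 + V)))
C(q) = 1 (C(q) = 1 + 0 = 1)
z(b, W) = (-59 + W)/(33 + W)
R(K) = -K/2
z(c(9), -117)*R(C(2)) = ((-59 - 117)/(33 - 117))*(-½*1) = (-176/(-84))*(-½) = -1/84*(-176)*(-½) = (44/21)*(-½) = -22/21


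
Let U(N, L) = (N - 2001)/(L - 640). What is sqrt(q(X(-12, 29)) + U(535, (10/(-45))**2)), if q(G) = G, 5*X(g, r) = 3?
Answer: sqrt(48546876210)/129590 ≈ 1.7002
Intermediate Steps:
X(g, r) = 3/5 (X(g, r) = (1/5)*3 = 3/5)
U(N, L) = (-2001 + N)/(-640 + L)
sqrt(q(X(-12, 29)) + U(535, (10/(-45))**2)) = sqrt(3/5 + (-2001 + 535)/(-640 + (10/(-45))**2)) = sqrt(3/5 - 1466/(-640 + (10*(-1/45))**2)) = sqrt(3/5 - 1466/(-640 + (-2/9)**2)) = sqrt(3/5 - 1466/(-640 + 4/81)) = sqrt(3/5 - 1466/(-51836/81)) = sqrt(3/5 - 81/51836*(-1466)) = sqrt(3/5 + 59373/25918) = sqrt(374619/129590) = sqrt(48546876210)/129590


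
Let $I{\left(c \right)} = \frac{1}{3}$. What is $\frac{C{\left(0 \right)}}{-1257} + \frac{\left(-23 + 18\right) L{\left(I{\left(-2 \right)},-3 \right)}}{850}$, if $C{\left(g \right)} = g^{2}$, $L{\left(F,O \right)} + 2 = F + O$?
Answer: $\frac{7}{255} \approx 0.027451$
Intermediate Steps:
$I{\left(c \right)} = \frac{1}{3}$
$L{\left(F,O \right)} = -2 + F + O$ ($L{\left(F,O \right)} = -2 + \left(F + O\right) = -2 + F + O$)
$\frac{C{\left(0 \right)}}{-1257} + \frac{\left(-23 + 18\right) L{\left(I{\left(-2 \right)},-3 \right)}}{850} = \frac{0^{2}}{-1257} + \frac{\left(-23 + 18\right) \left(-2 + \frac{1}{3} - 3\right)}{850} = 0 \left(- \frac{1}{1257}\right) + \left(-5\right) \left(- \frac{14}{3}\right) \frac{1}{850} = 0 + \frac{70}{3} \cdot \frac{1}{850} = 0 + \frac{7}{255} = \frac{7}{255}$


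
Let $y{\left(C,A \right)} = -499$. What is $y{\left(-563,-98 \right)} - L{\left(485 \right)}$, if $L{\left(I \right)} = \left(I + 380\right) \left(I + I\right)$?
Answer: $-839549$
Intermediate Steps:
$L{\left(I \right)} = 2 I \left(380 + I\right)$ ($L{\left(I \right)} = \left(380 + I\right) 2 I = 2 I \left(380 + I\right)$)
$y{\left(-563,-98 \right)} - L{\left(485 \right)} = -499 - 2 \cdot 485 \left(380 + 485\right) = -499 - 2 \cdot 485 \cdot 865 = -499 - 839050 = -839549$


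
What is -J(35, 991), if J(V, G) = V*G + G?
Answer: -35676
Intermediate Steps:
J(V, G) = G + G*V (J(V, G) = G*V + G = G + G*V)
-J(35, 991) = -991*(1 + 35) = -991*36 = -1*35676 = -35676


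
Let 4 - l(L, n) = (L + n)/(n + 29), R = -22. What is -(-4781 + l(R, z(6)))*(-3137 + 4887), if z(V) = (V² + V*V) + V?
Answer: 894591250/107 ≈ 8.3607e+6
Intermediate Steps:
z(V) = V + 2*V² (z(V) = (V² + V²) + V = 2*V² + V = V + 2*V²)
l(L, n) = 4 - (L + n)/(29 + n) (l(L, n) = 4 - (L + n)/(n + 29) = 4 - (L + n)/(29 + n))
-(-4781 + l(R, z(6)))*(-3137 + 4887) = -(-4781 + (116 - 1*(-22) + 3*(6*(1 + 2*6)))/(29 + 6*(1 + 2*6)))*(-3137 + 4887) = -(-4781 + (116 + 22 + 3*(6*(1 + 12)))/(29 + 6*(1 + 12)))*1750 = -(-4781 + (116 + 22 + 3*(6*13))/(29 + 6*13))*1750 = -(-4781 + (116 + 22 + 3*78)/(29 + 78))*1750 = -(-4781 + (116 + 22 + 234)/107)*1750 = -(-4781 + (1/107)*372)*1750 = -(-4781 + 372/107)*1750 = -(-511195)*1750/107 = -1*(-894591250/107) = 894591250/107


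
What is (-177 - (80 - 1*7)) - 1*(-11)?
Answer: -239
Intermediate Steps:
(-177 - (80 - 1*7)) - 1*(-11) = (-177 - (80 - 7)) + 11 = (-177 - 1*73) + 11 = (-177 - 73) + 11 = -250 + 11 = -239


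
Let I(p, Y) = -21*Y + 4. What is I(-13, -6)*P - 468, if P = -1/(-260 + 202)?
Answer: -13507/29 ≈ -465.76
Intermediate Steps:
I(p, Y) = 4 - 21*Y
P = 1/58 (P = -1/(-58) = -1*(-1/58) = 1/58 ≈ 0.017241)
I(-13, -6)*P - 468 = (4 - 21*(-6))*(1/58) - 468 = (4 + 126)*(1/58) - 468 = 130*(1/58) - 468 = 65/29 - 468 = -13507/29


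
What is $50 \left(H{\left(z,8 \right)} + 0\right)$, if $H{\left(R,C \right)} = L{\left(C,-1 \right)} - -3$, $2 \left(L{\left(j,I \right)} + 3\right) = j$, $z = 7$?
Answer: $200$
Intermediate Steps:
$L{\left(j,I \right)} = -3 + \frac{j}{2}$
$H{\left(R,C \right)} = \frac{C}{2}$ ($H{\left(R,C \right)} = \left(-3 + \frac{C}{2}\right) - -3 = \left(-3 + \frac{C}{2}\right) + 3 = \frac{C}{2}$)
$50 \left(H{\left(z,8 \right)} + 0\right) = 50 \left(\frac{1}{2} \cdot 8 + 0\right) = 50 \left(4 + 0\right) = 50 \cdot 4 = 200$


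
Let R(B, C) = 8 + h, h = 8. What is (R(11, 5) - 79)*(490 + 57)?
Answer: -34461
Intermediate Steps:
R(B, C) = 16 (R(B, C) = 8 + 8 = 16)
(R(11, 5) - 79)*(490 + 57) = (16 - 79)*(490 + 57) = -63*547 = -34461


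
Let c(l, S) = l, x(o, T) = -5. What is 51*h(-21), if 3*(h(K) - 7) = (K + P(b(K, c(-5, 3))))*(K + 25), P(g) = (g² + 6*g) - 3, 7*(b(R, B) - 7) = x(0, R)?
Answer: 194837/49 ≈ 3976.3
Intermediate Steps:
b(R, B) = 44/7 (b(R, B) = 7 + (⅐)*(-5) = 7 - 5/7 = 44/7)
P(g) = -3 + g² + 6*g
h(K) = 7 + (25 + K)*(3637/49 + K)/3 (h(K) = 7 + ((K + (-3 + (44/7)² + 6*(44/7)))*(K + 25))/3 = 7 + ((K + (-3 + 1936/49 + 264/7))*(25 + K))/3 = 7 + ((K + 3637/49)*(25 + K))/3 = 7 + ((3637/49 + K)*(25 + K))/3 = 7 + ((25 + K)*(3637/49 + K))/3 = 7 + (25 + K)*(3637/49 + K)/3)
51*h(-21) = 51*(91954/147 + (⅓)*(-21)² + (4862/147)*(-21)) = 51*(91954/147 + (⅓)*441 - 4862/7) = 51*(91954/147 + 147 - 4862/7) = 51*(11461/147) = 194837/49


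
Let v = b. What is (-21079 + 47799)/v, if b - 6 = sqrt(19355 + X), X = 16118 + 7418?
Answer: -10688/2857 + 154976*sqrt(51)/8571 ≈ 125.39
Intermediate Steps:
X = 23536
b = 6 + 29*sqrt(51) (b = 6 + sqrt(19355 + 23536) = 6 + sqrt(42891) = 6 + 29*sqrt(51) ≈ 213.10)
v = 6 + 29*sqrt(51) ≈ 213.10
(-21079 + 47799)/v = (-21079 + 47799)/(6 + 29*sqrt(51)) = 26720/(6 + 29*sqrt(51))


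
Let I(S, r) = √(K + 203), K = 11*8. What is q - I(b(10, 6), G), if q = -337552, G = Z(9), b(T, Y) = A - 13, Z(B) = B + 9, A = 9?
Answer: -337552 - √291 ≈ -3.3757e+5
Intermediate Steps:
Z(B) = 9 + B
b(T, Y) = -4 (b(T, Y) = 9 - 13 = -4)
G = 18 (G = 9 + 9 = 18)
K = 88
I(S, r) = √291 (I(S, r) = √(88 + 203) = √291)
q - I(b(10, 6), G) = -337552 - √291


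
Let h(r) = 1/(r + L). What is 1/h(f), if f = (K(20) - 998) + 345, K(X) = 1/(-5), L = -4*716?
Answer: -17586/5 ≈ -3517.2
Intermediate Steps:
L = -2864
K(X) = -1/5
f = -3266/5 (f = (-1/5 - 998) + 345 = -4991/5 + 345 = -3266/5 ≈ -653.20)
h(r) = 1/(-2864 + r) (h(r) = 1/(r - 2864) = 1/(-2864 + r))
1/h(f) = 1/(1/(-2864 - 3266/5)) = 1/(1/(-17586/5)) = 1/(-5/17586) = -17586/5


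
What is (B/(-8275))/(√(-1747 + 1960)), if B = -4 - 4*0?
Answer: 4*√213/1762575 ≈ 3.3121e-5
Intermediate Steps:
B = -4 (B = -4 + 0 = -4)
(B/(-8275))/(√(-1747 + 1960)) = (-4/(-8275))/(√(-1747 + 1960)) = (-4*(-1/8275))/(√213) = 4*(√213/213)/8275 = 4*√213/1762575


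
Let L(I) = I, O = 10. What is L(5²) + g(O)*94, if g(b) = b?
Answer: 965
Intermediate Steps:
L(5²) + g(O)*94 = 5² + 10*94 = 25 + 940 = 965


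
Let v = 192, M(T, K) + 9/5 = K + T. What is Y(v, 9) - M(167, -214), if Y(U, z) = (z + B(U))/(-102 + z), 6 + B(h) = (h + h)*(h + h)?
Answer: -238201/155 ≈ -1536.8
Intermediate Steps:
M(T, K) = -9/5 + K + T (M(T, K) = -9/5 + (K + T) = -9/5 + K + T)
B(h) = -6 + 4*h² (B(h) = -6 + (h + h)*(h + h) = -6 + (2*h)*(2*h) = -6 + 4*h²)
Y(U, z) = (-6 + z + 4*U²)/(-102 + z) (Y(U, z) = (z + (-6 + 4*U²))/(-102 + z) = (-6 + z + 4*U²)/(-102 + z))
Y(v, 9) - M(167, -214) = (-6 + 9 + 4*192²)/(-102 + 9) - (-9/5 - 214 + 167) = (-6 + 9 + 4*36864)/(-93) - 1*(-244/5) = -(-6 + 9 + 147456)/93 + 244/5 = -1/93*147459 + 244/5 = -49153/31 + 244/5 = -238201/155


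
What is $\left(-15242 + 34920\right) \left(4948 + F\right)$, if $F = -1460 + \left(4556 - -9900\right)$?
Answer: $353102032$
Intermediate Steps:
$F = 12996$ ($F = -1460 + \left(4556 + 9900\right) = -1460 + 14456 = 12996$)
$\left(-15242 + 34920\right) \left(4948 + F\right) = \left(-15242 + 34920\right) \left(4948 + 12996\right) = 19678 \cdot 17944 = 353102032$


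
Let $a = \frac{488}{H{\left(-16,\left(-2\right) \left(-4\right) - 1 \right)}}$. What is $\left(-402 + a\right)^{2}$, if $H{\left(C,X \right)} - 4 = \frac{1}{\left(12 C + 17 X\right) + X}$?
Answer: $\frac{5404896324}{69169} \approx 78141.0$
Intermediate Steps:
$H{\left(C,X \right)} = 4 + \frac{1}{12 C + 18 X}$ ($H{\left(C,X \right)} = 4 + \frac{1}{\left(12 C + 17 X\right) + X} = 4 + \frac{1}{12 C + 18 X}$)
$a = \frac{32208}{263}$ ($a = \frac{488}{\frac{1}{6} \frac{1}{2 \left(-16\right) + 3 \left(\left(-2\right) \left(-4\right) - 1\right)} \left(1 + 48 \left(-16\right) + 72 \left(\left(-2\right) \left(-4\right) - 1\right)\right)} = \frac{488}{\frac{1}{6} \frac{1}{-32 + 3 \left(8 - 1\right)} \left(1 - 768 + 72 \left(8 - 1\right)\right)} = \frac{488}{\frac{1}{6} \frac{1}{-32 + 3 \cdot 7} \left(1 - 768 + 72 \cdot 7\right)} = \frac{488}{\frac{1}{6} \frac{1}{-32 + 21} \left(1 - 768 + 504\right)} = \frac{488}{\frac{1}{6} \frac{1}{-11} \left(-263\right)} = \frac{488}{\frac{1}{6} \left(- \frac{1}{11}\right) \left(-263\right)} = \frac{488}{\frac{263}{66}} = 488 \cdot \frac{66}{263} = \frac{32208}{263} \approx 122.46$)
$\left(-402 + a\right)^{2} = \left(-402 + \frac{32208}{263}\right)^{2} = \left(- \frac{73518}{263}\right)^{2} = \frac{5404896324}{69169}$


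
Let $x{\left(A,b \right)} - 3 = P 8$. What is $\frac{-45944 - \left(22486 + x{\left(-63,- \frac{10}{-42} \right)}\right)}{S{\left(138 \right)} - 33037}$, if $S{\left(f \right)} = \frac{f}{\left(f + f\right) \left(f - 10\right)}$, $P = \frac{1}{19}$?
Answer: $\frac{332860160}{160691949} \approx 2.0714$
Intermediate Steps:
$P = \frac{1}{19} \approx 0.052632$
$x{\left(A,b \right)} = \frac{65}{19}$ ($x{\left(A,b \right)} = 3 + \frac{1}{19} \cdot 8 = 3 + \frac{8}{19} = \frac{65}{19}$)
$S{\left(f \right)} = \frac{1}{2 \left(-10 + f\right)}$ ($S{\left(f \right)} = \frac{f}{2 f \left(-10 + f\right)} = f \frac{1}{2 f \left(-10 + f\right)} = \frac{1}{2 \left(-10 + f\right)}$)
$\frac{-45944 - \left(22486 + x{\left(-63,- \frac{10}{-42} \right)}\right)}{S{\left(138 \right)} - 33037} = \frac{-45944 - \frac{427299}{19}}{\frac{1}{2 \left(-10 + 138\right)} - 33037} = \frac{-45944 - \frac{427299}{19}}{\frac{1}{2 \cdot 128} - 33037} = \frac{-45944 - \frac{427299}{19}}{\frac{1}{2} \cdot \frac{1}{128} - 33037} = - \frac{1300235}{19 \left(\frac{1}{256} - 33037\right)} = - \frac{1300235}{19 \left(- \frac{8457471}{256}\right)} = \left(- \frac{1300235}{19}\right) \left(- \frac{256}{8457471}\right) = \frac{332860160}{160691949}$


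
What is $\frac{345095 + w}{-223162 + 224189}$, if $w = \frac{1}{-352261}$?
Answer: $\frac{121563509794}{361772047} \approx 336.02$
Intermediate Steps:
$w = - \frac{1}{352261} \approx -2.8388 \cdot 10^{-6}$
$\frac{345095 + w}{-223162 + 224189} = \frac{345095 - \frac{1}{352261}}{-223162 + 224189} = \frac{121563509794}{352261 \cdot 1027} = \frac{121563509794}{352261} \cdot \frac{1}{1027} = \frac{121563509794}{361772047}$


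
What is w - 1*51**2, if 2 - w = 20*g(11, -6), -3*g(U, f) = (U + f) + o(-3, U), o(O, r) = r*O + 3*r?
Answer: -7697/3 ≈ -2565.7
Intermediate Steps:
o(O, r) = 3*r + O*r (o(O, r) = O*r + 3*r = 3*r + O*r)
g(U, f) = -U/3 - f/3 (g(U, f) = -((U + f) + U*(3 - 3))/3 = -((U + f) + U*0)/3 = -((U + f) + 0)/3 = -(U + f)/3 = -U/3 - f/3)
w = 106/3 (w = 2 - 20*(-1/3*11 - 1/3*(-6)) = 2 - 20*(-11/3 + 2) = 2 - 20*(-5)/3 = 2 - 1*(-100/3) = 2 + 100/3 = 106/3 ≈ 35.333)
w - 1*51**2 = 106/3 - 1*51**2 = 106/3 - 1*2601 = 106/3 - 2601 = -7697/3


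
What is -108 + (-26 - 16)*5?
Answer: -318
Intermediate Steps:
-108 + (-26 - 16)*5 = -108 - 42*5 = -108 - 210 = -318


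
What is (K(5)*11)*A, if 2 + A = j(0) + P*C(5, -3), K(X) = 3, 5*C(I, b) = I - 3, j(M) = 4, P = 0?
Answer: 66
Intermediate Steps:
C(I, b) = -3/5 + I/5 (C(I, b) = (I - 3)/5 = (-3 + I)/5 = -3/5 + I/5)
A = 2 (A = -2 + (4 + 0*(-3/5 + (1/5)*5)) = -2 + (4 + 0*(-3/5 + 1)) = -2 + (4 + 0*(2/5)) = -2 + (4 + 0) = -2 + 4 = 2)
(K(5)*11)*A = (3*11)*2 = 33*2 = 66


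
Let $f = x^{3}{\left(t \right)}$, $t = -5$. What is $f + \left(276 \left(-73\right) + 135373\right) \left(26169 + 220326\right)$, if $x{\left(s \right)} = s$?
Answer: $28402386250$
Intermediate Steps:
$f = -125$ ($f = \left(-5\right)^{3} = -125$)
$f + \left(276 \left(-73\right) + 135373\right) \left(26169 + 220326\right) = -125 + \left(276 \left(-73\right) + 135373\right) \left(26169 + 220326\right) = -125 + \left(-20148 + 135373\right) 246495 = -125 + 115225 \cdot 246495 = -125 + 28402386375 = 28402386250$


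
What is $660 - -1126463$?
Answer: $1127123$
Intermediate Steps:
$660 - -1126463 = 660 + 1126463 = 1127123$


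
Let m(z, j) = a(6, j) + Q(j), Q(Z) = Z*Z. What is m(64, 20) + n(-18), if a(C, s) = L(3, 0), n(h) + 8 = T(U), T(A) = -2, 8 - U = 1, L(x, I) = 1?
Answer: 391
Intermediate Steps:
U = 7 (U = 8 - 1*1 = 8 - 1 = 7)
n(h) = -10 (n(h) = -8 - 2 = -10)
a(C, s) = 1
Q(Z) = Z²
m(z, j) = 1 + j²
m(64, 20) + n(-18) = (1 + 20²) - 10 = (1 + 400) - 10 = 401 - 10 = 391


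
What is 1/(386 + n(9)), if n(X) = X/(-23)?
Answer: 23/8869 ≈ 0.0025933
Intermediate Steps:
n(X) = -X/23 (n(X) = X*(-1/23) = -X/23)
1/(386 + n(9)) = 1/(386 - 1/23*9) = 1/(386 - 9/23) = 1/(8869/23) = 23/8869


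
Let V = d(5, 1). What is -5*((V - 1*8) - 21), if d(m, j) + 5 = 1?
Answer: 165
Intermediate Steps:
d(m, j) = -4 (d(m, j) = -5 + 1 = -4)
V = -4
-5*((V - 1*8) - 21) = -5*((-4 - 1*8) - 21) = -5*((-4 - 8) - 21) = -5*(-12 - 21) = -5*(-33) = 165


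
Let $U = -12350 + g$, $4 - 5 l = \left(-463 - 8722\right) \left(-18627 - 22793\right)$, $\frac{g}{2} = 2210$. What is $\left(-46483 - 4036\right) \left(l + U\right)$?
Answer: $\frac{19221587637574}{5} \approx 3.8443 \cdot 10^{12}$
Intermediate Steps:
$g = 4420$ ($g = 2 \cdot 2210 = 4420$)
$l = - \frac{380442696}{5}$ ($l = \frac{4}{5} - \frac{\left(-463 - 8722\right) \left(-18627 - 22793\right)}{5} = \frac{4}{5} - \frac{\left(-9185\right) \left(-41420\right)}{5} = \frac{4}{5} - 76088540 = - \frac{380442696}{5} \approx -7.6089 \cdot 10^{7}$)
$U = -7930$ ($U = -12350 + 4420 = -7930$)
$\left(-46483 - 4036\right) \left(l + U\right) = \left(-46483 - 4036\right) \left(- \frac{380442696}{5} - 7930\right) = \left(-50519\right) \left(- \frac{380482346}{5}\right) = \frac{19221587637574}{5}$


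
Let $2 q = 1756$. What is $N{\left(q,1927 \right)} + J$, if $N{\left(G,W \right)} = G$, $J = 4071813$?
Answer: $4072691$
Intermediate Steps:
$q = 878$ ($q = \frac{1}{2} \cdot 1756 = 878$)
$N{\left(q,1927 \right)} + J = 878 + 4071813 = 4072691$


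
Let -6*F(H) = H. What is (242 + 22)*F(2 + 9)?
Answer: -484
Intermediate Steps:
F(H) = -H/6
(242 + 22)*F(2 + 9) = (242 + 22)*(-(2 + 9)/6) = 264*(-⅙*11) = 264*(-11/6) = -484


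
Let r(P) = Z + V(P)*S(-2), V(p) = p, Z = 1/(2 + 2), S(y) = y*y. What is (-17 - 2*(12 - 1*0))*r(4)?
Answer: -2665/4 ≈ -666.25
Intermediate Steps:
S(y) = y**2
Z = 1/4 ≈ 0.25000
r(P) = 1/4 + 4*P (r(P) = 1/4 + P*(-2)**2 = 1/4 + P*4 = 1/4 + 4*P)
(-17 - 2*(12 - 1*0))*r(4) = (-17 - 2*(12 - 1*0))*(1/4 + 4*4) = (-17 - 2*(12 + 0))*(1/4 + 16) = (-17 - 2*12)*(65/4) = (-17 - 24)*(65/4) = -41*65/4 = -2665/4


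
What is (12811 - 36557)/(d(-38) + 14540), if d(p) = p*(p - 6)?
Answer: -11873/8106 ≈ -1.4647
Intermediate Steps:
d(p) = p*(-6 + p)
(12811 - 36557)/(d(-38) + 14540) = (12811 - 36557)/(-38*(-6 - 38) + 14540) = -23746/(-38*(-44) + 14540) = -23746/(1672 + 14540) = -23746/16212 = -23746*1/16212 = -11873/8106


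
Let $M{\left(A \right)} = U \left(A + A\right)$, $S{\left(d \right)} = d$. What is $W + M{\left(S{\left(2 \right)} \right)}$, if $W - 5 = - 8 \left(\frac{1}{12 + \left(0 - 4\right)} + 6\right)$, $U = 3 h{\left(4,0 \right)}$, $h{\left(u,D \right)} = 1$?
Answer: $-32$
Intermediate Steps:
$U = 3$ ($U = 3 \cdot 1 = 3$)
$M{\left(A \right)} = 6 A$ ($M{\left(A \right)} = 3 \left(A + A\right) = 3 \cdot 2 A = 6 A$)
$W = -44$ ($W = 5 - 8 \left(\frac{1}{12 + \left(0 - 4\right)} + 6\right) = 5 - 8 \left(\frac{1}{12 - 4} + 6\right) = 5 - 8 \left(\frac{1}{8} + 6\right) = 5 - 49 = -44$)
$W + M{\left(S{\left(2 \right)} \right)} = -44 + 6 \cdot 2 = -44 + 12 = -32$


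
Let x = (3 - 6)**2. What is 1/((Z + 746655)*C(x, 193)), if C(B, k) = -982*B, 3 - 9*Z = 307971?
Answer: -1/6296512314 ≈ -1.5882e-10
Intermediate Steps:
x = 9 (x = (-3)**2 = 9)
Z = -102656/3 (Z = 1/3 - 1/9*307971 = 1/3 - 34219 = -102656/3 ≈ -34219.)
1/((Z + 746655)*C(x, 193)) = 1/((-102656/3 + 746655)*((-982*9))) = 1/((2137309/3)*(-8838)) = (3/2137309)*(-1/8838) = -1/6296512314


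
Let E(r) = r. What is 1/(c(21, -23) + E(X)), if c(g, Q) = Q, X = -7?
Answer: -1/30 ≈ -0.033333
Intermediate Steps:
1/(c(21, -23) + E(X)) = 1/(-23 - 7) = 1/(-30) = -1/30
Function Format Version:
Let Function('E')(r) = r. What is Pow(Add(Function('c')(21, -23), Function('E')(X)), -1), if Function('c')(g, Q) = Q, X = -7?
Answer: Rational(-1, 30) ≈ -0.033333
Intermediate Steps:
Pow(Add(Function('c')(21, -23), Function('E')(X)), -1) = Pow(Add(-23, -7), -1) = Pow(-30, -1) = Rational(-1, 30)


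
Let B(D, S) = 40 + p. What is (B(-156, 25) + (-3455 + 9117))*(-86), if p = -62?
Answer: -485040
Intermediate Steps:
B(D, S) = -22 (B(D, S) = 40 - 62 = -22)
(B(-156, 25) + (-3455 + 9117))*(-86) = (-22 + (-3455 + 9117))*(-86) = (-22 + 5662)*(-86) = 5640*(-86) = -485040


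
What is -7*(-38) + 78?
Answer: 344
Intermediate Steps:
-7*(-38) + 78 = 266 + 78 = 344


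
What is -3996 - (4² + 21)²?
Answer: -5365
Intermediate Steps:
-3996 - (4² + 21)² = -3996 - (16 + 21)² = -3996 - 1*37² = -3996 - 1*1369 = -3996 - 1369 = -5365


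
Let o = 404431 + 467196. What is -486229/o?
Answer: -486229/871627 ≈ -0.55784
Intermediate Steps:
o = 871627
-486229/o = -486229/871627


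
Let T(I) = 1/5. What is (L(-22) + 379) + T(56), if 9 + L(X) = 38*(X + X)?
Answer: -6509/5 ≈ -1301.8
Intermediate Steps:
L(X) = -9 + 76*X (L(X) = -9 + 38*(X + X) = -9 + 38*(2*X) = -9 + 76*X)
T(I) = ⅕
(L(-22) + 379) + T(56) = ((-9 + 76*(-22)) + 379) + ⅕ = ((-9 - 1672) + 379) + ⅕ = (-1681 + 379) + ⅕ = -1302 + ⅕ = -6509/5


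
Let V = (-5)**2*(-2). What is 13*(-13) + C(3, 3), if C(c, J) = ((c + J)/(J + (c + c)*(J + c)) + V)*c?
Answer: -4141/13 ≈ -318.54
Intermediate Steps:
V = -50 (V = 25*(-2) = -50)
C(c, J) = c*(-50 + (J + c)/(J + 2*c*(J + c))) (C(c, J) = ((c + J)/(J + (c + c)*(J + c)) - 50)*c = ((J + c)/(J + (2*c)*(J + c)) - 50)*c = ((J + c)/(J + 2*c*(J + c)) - 50)*c = (-50 + (J + c)/(J + 2*c*(J + c)))*c = c*(-50 + (J + c)/(J + 2*c*(J + c))))
13*(-13) + C(3, 3) = 13*(-13) + 3*(3 - 100*3**2 - 49*3 - 100*3*3)/(3 + 2*3**2 + 2*3*3) = -169 + 3*(3 - 100*9 - 147 - 900)/(3 + 2*9 + 18) = -169 + 3*(3 - 900 - 147 - 900)/(3 + 18 + 18) = -169 + 3*(-1944)/39 = -169 + 3*(1/39)*(-1944) = -169 - 1944/13 = -4141/13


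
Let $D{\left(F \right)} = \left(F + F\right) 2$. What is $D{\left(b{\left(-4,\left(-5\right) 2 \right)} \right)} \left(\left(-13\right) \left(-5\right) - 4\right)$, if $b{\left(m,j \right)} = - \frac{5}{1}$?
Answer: $-1220$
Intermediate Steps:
$b{\left(m,j \right)} = -5$ ($b{\left(m,j \right)} = \left(-5\right) 1 = -5$)
$D{\left(F \right)} = 4 F$ ($D{\left(F \right)} = 2 F 2 = 4 F$)
$D{\left(b{\left(-4,\left(-5\right) 2 \right)} \right)} \left(\left(-13\right) \left(-5\right) - 4\right) = 4 \left(-5\right) \left(\left(-13\right) \left(-5\right) - 4\right) = - 20 \left(65 - 4\right) = \left(-20\right) 61 = -1220$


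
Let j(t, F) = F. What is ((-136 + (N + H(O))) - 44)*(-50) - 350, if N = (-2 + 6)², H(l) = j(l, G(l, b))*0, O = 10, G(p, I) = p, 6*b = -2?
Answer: 7850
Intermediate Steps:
b = -⅓ (b = (⅙)*(-2) = -⅓ ≈ -0.33333)
H(l) = 0 (H(l) = l*0 = 0)
N = 16 (N = 4² = 16)
((-136 + (N + H(O))) - 44)*(-50) - 350 = ((-136 + (16 + 0)) - 44)*(-50) - 350 = ((-136 + 16) - 44)*(-50) - 350 = (-120 - 44)*(-50) - 350 = -164*(-50) - 350 = 8200 - 350 = 7850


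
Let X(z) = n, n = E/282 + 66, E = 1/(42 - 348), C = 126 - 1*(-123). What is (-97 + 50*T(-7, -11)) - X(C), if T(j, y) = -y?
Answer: 33395005/86292 ≈ 387.00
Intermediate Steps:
C = 249 (C = 126 + 123 = 249)
E = -1/306 (E = 1/(-306) = -1/306 ≈ -0.0032680)
n = 5695271/86292 (n = -1/306/282 + 66 = -1/306*1/282 + 66 = -1/86292 + 66 = 5695271/86292 ≈ 66.000)
X(z) = 5695271/86292
(-97 + 50*T(-7, -11)) - X(C) = (-97 + 50*(-1*(-11))) - 1*5695271/86292 = (-97 + 50*11) - 5695271/86292 = (-97 + 550) - 5695271/86292 = 453 - 5695271/86292 = 33395005/86292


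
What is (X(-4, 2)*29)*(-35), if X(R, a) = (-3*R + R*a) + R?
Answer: 0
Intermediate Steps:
X(R, a) = -2*R + R*a
(X(-4, 2)*29)*(-35) = (-4*(-2 + 2)*29)*(-35) = (-4*0*29)*(-35) = (0*29)*(-35) = 0*(-35) = 0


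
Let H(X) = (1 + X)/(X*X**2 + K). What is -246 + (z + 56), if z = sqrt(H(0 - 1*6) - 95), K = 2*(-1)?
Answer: -190 + I*sqrt(4513690)/218 ≈ -190.0 + 9.7456*I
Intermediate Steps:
K = -2
H(X) = (1 + X)/(-2 + X**3) (H(X) = (1 + X)/(X*X**2 - 2) = (1 + X)/(X**3 - 2) = (1 + X)/(-2 + X**3))
z = I*sqrt(4513690)/218 (z = sqrt((1 + (0 - 1*6))/(-2 + (0 - 1*6)**3) - 95) = sqrt((1 + (0 - 6))/(-2 + (0 - 6)**3) - 95) = sqrt((1 - 6)/(-2 + (-6)**3) - 95) = sqrt(-5/(-2 - 216) - 95) = sqrt(-5/(-218) - 95) = sqrt(-1/218*(-5) - 95) = sqrt(5/218 - 95) = sqrt(-20705/218) = I*sqrt(4513690)/218 ≈ 9.7456*I)
-246 + (z + 56) = -246 + (I*sqrt(4513690)/218 + 56) = -246 + (56 + I*sqrt(4513690)/218) = -190 + I*sqrt(4513690)/218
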